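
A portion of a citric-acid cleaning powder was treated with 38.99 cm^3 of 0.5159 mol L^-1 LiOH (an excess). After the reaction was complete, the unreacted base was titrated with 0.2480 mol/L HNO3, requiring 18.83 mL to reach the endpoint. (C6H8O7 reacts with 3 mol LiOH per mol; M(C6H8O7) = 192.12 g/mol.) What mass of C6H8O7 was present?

Total n(LiOH) added = 0.5159 x 0.03899 = 0.02011 mol.
n(HNO3) used = 0.2480 x 0.01883 = 0.004670 mol, which equals the excess n(LiOH).
So n(LiOH) consumed by the sample = 0.02011 - 0.004670 = 0.01545 mol.
n(C6H8O7) = 0.01545 / 3 = 0.005148 mol.
mass = 0.005148 mol x 192.12 g/mol = 0.989 g.

0.989 g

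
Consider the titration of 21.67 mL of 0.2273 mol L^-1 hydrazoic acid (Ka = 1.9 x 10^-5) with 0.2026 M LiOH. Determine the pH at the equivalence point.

n(HN3) = 0.2273 x 0.02167 = 0.004926 mol; V(LiOH) at equivalence = 0.004926/0.2026 = 0.02431 L.
At equivalence all the acid is converted to N3-; total volume = 0.02167 + 0.02431 = 0.04598 L, so [N3-] = 0.004926/0.04598 = 0.1071 M.
Kb = Kw/Ka = 1.0e-14 / 1.9 x 10^-5 = 5.26e-10.
[OH^-] = sqrt(Kb x [N3-]) = sqrt(5.26e-10 x 0.1071) = 7.51e-6 M.
pOH = 5.12, so pH = 14.00 - 5.12 = 8.88.

8.88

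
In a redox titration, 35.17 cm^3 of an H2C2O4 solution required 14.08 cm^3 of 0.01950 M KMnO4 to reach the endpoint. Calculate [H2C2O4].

n(KMnO4) = 0.01950 x 0.01408 = 0.0002746 mol.
From the balanced equation, 2 mol KMnO4 reacts with 5 mol H2C2O4, so n(H2C2O4) = 0.0002746 x 5/2 = 0.0006864 mol.
[H2C2O4] = 0.0006864 / 0.03517 L = 0.0195 M.

0.0195 M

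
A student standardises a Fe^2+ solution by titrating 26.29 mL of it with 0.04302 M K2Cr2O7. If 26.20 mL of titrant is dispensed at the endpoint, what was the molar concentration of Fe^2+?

0.257 M

n(K2Cr2O7) = 0.04302 x 0.02620 = 0.001127 mol.
From the balanced equation, 1 mol K2Cr2O7 reacts with 6 mol Fe^2+, so n(Fe^2+) = 0.001127 x 6/1 = 0.006763 mol.
[Fe^2+] = 0.006763 / 0.02629 L = 0.257 M.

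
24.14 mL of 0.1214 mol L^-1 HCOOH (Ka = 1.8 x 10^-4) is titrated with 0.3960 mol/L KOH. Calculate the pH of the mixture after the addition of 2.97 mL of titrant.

3.57

Initial n(HCOOH) = 0.1214 x 0.02414 = 0.002931 mol.
n(KOH) added = 0.3960 x 0.002970 = 0.001176 mol, converting that many moles of HCOOH to HCOO-.
Remaining n(HCOOH) = 0.001754 mol; n(HCOO-) = 0.001176 mol.
By Henderson-Hasselbalch, pH = pKa + log([A^-]/[HA]) = 3.74 + log(0.001176/0.001754) = 3.74 + (-0.17) = 3.57.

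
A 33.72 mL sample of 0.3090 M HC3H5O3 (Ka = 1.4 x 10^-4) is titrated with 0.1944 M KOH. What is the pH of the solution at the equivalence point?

n(HC3H5O3) = 0.3090 x 0.03372 = 0.01042 mol; V(KOH) at equivalence = 0.01042/0.1944 = 0.05360 L.
At equivalence all the acid is converted to C3H5O3-; total volume = 0.03372 + 0.05360 = 0.08732 L, so [C3H5O3-] = 0.01042/0.08732 = 0.1193 M.
Kb = Kw/Ka = 1.0e-14 / 1.4 x 10^-4 = 7.14e-11.
[OH^-] = sqrt(Kb x [C3H5O3-]) = sqrt(7.14e-11 x 0.1193) = 2.92e-6 M.
pOH = 5.53, so pH = 14.00 - 5.53 = 8.47.

8.47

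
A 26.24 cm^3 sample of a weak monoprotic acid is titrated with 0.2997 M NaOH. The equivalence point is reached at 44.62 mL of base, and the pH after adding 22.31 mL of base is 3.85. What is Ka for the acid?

1.4 x 10^-4

22.31 mL is half of the equivalence volume, so this is the half-equivalence point where [HA] = [A^-].
At half-equivalence pH = pKa, so pKa = 3.85.
Ka = 10^(-3.85) = 1.4 x 10^-4.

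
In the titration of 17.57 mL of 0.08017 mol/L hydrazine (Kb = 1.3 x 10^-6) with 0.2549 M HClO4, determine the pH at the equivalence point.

n(N2H4) = 0.08017 x 0.01757 = 0.001409 mol; V(HClO4) at equivalence = 0.001409/0.2549 = 0.005526 L.
At equivalence the base is fully converted to N2H5+; total volume = 0.02310 L, so [N2H5+] = 0.001409/0.02310 = 0.06099 M.
Ka(N2H5+) = Kw/Kb = 1.0e-14 / 1.3 x 10^-6 = 7.69e-9.
[H^+] = sqrt(Ka x [N2H5+]) = sqrt(7.69e-9 x 0.06099) = 2.17e-5 M.
pH = -log(2.17e-5) = 4.66.

4.66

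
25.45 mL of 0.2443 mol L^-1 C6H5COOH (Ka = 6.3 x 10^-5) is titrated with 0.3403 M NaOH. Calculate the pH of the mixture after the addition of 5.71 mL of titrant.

3.86

Initial n(C6H5COOH) = 0.2443 x 0.02545 = 0.006217 mol.
n(NaOH) added = 0.3403 x 0.005710 = 0.001943 mol, converting that many moles of C6H5COOH to C6H5COO-.
Remaining n(C6H5COOH) = 0.004274 mol; n(C6H5COO-) = 0.001943 mol.
By Henderson-Hasselbalch, pH = pKa + log([A^-]/[HA]) = 4.20 + log(0.001943/0.004274) = 4.20 + (-0.34) = 3.86.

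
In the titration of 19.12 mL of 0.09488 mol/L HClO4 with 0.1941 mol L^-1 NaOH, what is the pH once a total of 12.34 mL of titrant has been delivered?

n(acid) = 0.09488 x 0.01912 = 0.001814 mol; n(NaOH) added = 0.1941 x 0.01234 = 0.002395 mol.
Base is in excess by 0.002395 - 0.001814 = 0.0005811 mol in a total volume of 0.03146 L.
[OH^-] = 0.0005811/0.03146 = 0.01847 M, so pOH = 1.73 and pH = 14.00 - 1.73 = 12.27.

12.27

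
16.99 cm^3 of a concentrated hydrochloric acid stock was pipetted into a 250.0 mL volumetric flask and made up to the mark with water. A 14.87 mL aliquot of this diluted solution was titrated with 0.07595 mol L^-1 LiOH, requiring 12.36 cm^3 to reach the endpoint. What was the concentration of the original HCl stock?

n(LiOH) = 0.07595 x 0.01236 = 0.0009387 mol.
n(HCl) in the aliquot = 0.0009387 mol.
[diluted HCl] = 0.0009387 / 0.01487 = 0.06313 M.
Dilution factor = 250.0/16.99 = 14.71, so [stock] = 0.06313 x 14.71 = 0.929 M.

0.929 M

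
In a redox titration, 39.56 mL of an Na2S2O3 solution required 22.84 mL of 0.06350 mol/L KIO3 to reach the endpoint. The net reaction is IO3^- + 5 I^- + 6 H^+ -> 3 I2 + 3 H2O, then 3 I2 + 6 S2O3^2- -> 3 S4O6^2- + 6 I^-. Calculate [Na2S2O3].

0.220 M

n(KIO3) = 0.06350 x 0.02284 = 0.001450 mol.
From the balanced equation, 1 mol KIO3 reacts with 6 mol Na2S2O3, so n(Na2S2O3) = 0.001450 x 6/1 = 0.008702 mol.
[Na2S2O3] = 0.008702 / 0.03956 L = 0.220 M.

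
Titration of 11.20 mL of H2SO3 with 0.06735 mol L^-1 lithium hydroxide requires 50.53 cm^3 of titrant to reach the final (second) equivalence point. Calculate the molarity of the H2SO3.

n(LiOH) = 0.06735 x 0.05053 = 0.003403 mol.
At the final (second) equivalence point, 2 mol OH^- react per mol H2SO3, so n(H2SO3) = 0.003403 / 2 = 0.001702 mol.
[H2SO3] = 0.001702 / 0.01120 L = 0.152 M.

0.152 M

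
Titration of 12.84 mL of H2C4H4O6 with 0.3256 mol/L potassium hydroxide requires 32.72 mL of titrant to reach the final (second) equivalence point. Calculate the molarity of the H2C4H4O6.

n(KOH) = 0.3256 x 0.03272 = 0.01065 mol.
At the final (second) equivalence point, 2 mol OH^- react per mol H2C4H4O6, so n(H2C4H4O6) = 0.01065 / 2 = 0.005327 mol.
[H2C4H4O6] = 0.005327 / 0.01284 L = 0.415 M.

0.415 M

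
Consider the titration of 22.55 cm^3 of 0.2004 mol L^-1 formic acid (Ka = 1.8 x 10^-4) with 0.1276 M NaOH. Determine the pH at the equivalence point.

n(HCOOH) = 0.2004 x 0.02255 = 0.004519 mol; V(NaOH) at equivalence = 0.004519/0.1276 = 0.03542 L.
At equivalence all the acid is converted to HCOO-; total volume = 0.02255 + 0.03542 = 0.05797 L, so [HCOO-] = 0.004519/0.05797 = 0.07796 M.
Kb = Kw/Ka = 1.0e-14 / 1.8 x 10^-4 = 5.56e-11.
[OH^-] = sqrt(Kb x [HCOO-]) = sqrt(5.56e-11 x 0.07796) = 2.08e-6 M.
pOH = 5.68, so pH = 14.00 - 5.68 = 8.32.

8.32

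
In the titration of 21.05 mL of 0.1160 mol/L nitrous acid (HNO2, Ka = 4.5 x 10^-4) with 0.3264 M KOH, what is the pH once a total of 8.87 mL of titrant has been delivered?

n(acid) = 0.1160 x 0.02105 = 0.002442 mol; n(KOH) added = 0.3264 x 0.008870 = 0.002895 mol.
Base is in excess by 0.002895 - 0.002442 = 0.0004534 mol in a total volume of 0.02992 L.
[OH^-] = 0.0004534/0.02992 = 0.01515 M, so pOH = 1.82 and pH = 14.00 - 1.82 = 12.18.

12.18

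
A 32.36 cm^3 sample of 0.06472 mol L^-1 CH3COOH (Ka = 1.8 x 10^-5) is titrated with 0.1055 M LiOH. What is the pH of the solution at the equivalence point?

8.67

n(CH3COOH) = 0.06472 x 0.03236 = 0.002094 mol; V(LiOH) at equivalence = 0.002094/0.1055 = 0.01985 L.
At equivalence all the acid is converted to CH3COO-; total volume = 0.03236 + 0.01985 = 0.05221 L, so [CH3COO-] = 0.002094/0.05221 = 0.04011 M.
Kb = Kw/Ka = 1.0e-14 / 1.8 x 10^-5 = 5.56e-10.
[OH^-] = sqrt(Kb x [CH3COO-]) = sqrt(5.56e-10 x 0.04011) = 4.72e-6 M.
pOH = 5.33, so pH = 14.00 - 5.33 = 8.67.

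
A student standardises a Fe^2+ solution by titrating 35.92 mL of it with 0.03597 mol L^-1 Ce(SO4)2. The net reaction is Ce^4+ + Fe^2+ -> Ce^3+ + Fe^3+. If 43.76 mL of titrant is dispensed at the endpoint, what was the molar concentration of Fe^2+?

0.0438 M

n(Ce(SO4)2) = 0.03597 x 0.04376 = 0.001574 mol.
From the balanced equation, 1 mol Ce(SO4)2 reacts with 1 mol Fe^2+, so n(Fe^2+) = 0.001574 x 1/1 = 0.001574 mol.
[Fe^2+] = 0.001574 / 0.03592 L = 0.0438 M.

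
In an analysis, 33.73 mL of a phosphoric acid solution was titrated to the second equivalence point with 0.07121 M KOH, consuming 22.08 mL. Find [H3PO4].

0.0233 M

n(KOH) = 0.07121 x 0.02208 = 0.001572 mol.
At the second equivalence point, 2 mol OH^- react per mol H3PO4, so n(H3PO4) = 0.001572 / 2 = 0.0007862 mol.
[H3PO4] = 0.0007862 / 0.03373 L = 0.0233 M.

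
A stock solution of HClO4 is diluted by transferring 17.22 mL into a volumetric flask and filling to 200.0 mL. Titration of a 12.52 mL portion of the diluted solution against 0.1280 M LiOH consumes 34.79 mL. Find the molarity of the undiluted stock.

n(LiOH) = 0.1280 x 0.03479 = 0.004453 mol.
n(HClO4) in the aliquot = 0.004453 mol.
[diluted HClO4] = 0.004453 / 0.01252 = 0.3557 M.
Dilution factor = 200.0/17.22 = 11.61, so [stock] = 0.3557 x 11.61 = 4.13 M.

4.13 M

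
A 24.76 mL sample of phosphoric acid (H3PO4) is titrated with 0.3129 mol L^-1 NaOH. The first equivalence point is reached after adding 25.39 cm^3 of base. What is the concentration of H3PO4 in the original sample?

0.321 M

n(NaOH) = 0.3129 x 0.02539 = 0.007945 mol.
At the first equivalence point, 1 mol OH^- react per mol H3PO4, so n(H3PO4) = 0.007945 / 1 = 0.007945 mol.
[H3PO4] = 0.007945 / 0.02476 L = 0.321 M.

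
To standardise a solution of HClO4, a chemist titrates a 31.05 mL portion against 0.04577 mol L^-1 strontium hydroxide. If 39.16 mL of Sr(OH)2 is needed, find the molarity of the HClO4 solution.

0.115 M

n(Sr(OH)2) delivered = 0.04577 x 0.03916 = 0.001792 mol.
The reaction is 2 HClO4 + 1 Sr(OH)2, so n(HClO4) = 0.001792 x 2/1 = 0.003585 mol.
[HClO4] = 0.003585 mol / 0.03105 L = 0.115 M.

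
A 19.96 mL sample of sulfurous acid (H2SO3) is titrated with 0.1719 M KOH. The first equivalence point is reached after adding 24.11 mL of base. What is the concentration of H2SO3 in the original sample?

0.208 M

n(KOH) = 0.1719 x 0.02411 = 0.004145 mol.
At the first equivalence point, 1 mol OH^- react per mol H2SO3, so n(H2SO3) = 0.004145 / 1 = 0.004145 mol.
[H2SO3] = 0.004145 / 0.01996 L = 0.208 M.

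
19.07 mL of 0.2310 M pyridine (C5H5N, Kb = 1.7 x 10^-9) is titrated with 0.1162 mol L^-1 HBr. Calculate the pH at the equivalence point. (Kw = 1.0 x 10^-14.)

n(C5H5N) = 0.2310 x 0.01907 = 0.004405 mol; V(HBr) at equivalence = 0.004405/0.1162 = 0.03791 L.
At equivalence the base is fully converted to C5H5NH+; total volume = 0.05698 L, so [C5H5NH+] = 0.004405/0.05698 = 0.07731 M.
Ka(C5H5NH+) = Kw/Kb = 1.0e-14 / 1.7 x 10^-9 = 5.88e-6.
[H^+] = sqrt(Ka x [C5H5NH+]) = sqrt(5.88e-6 x 0.07731) = 0.000674 M.
pH = -log(0.000674) = 3.17.

3.17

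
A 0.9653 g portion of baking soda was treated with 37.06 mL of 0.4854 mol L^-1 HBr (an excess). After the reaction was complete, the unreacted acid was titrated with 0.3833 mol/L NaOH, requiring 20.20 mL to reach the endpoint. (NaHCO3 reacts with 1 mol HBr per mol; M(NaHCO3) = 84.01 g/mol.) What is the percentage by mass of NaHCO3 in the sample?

89.2%

Total n(HBr) added = 0.4854 x 0.03706 = 0.01799 mol.
n(NaOH) used = 0.3833 x 0.02020 = 0.007743 mol, which equals the excess n(HBr).
So n(HBr) consumed by the sample = 0.01799 - 0.007743 = 0.01025 mol.
n(NaHCO3) = 0.01025 / 1 = 0.01025 mol.
mass NaHCO3 = 0.01025 x 84.01 = 0.8608 g, so %NaHCO3 = 0.8608/0.9653 x 100 = 89.2%.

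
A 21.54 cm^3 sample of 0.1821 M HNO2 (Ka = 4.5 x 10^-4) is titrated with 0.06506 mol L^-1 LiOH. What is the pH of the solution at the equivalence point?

n(HNO2) = 0.1821 x 0.02154 = 0.003922 mol; V(LiOH) at equivalence = 0.003922/0.06506 = 0.06029 L.
At equivalence all the acid is converted to NO2-; total volume = 0.02154 + 0.06029 = 0.08183 L, so [NO2-] = 0.003922/0.08183 = 0.04793 M.
Kb = Kw/Ka = 1.0e-14 / 4.5 x 10^-4 = 2.22e-11.
[OH^-] = sqrt(Kb x [NO2-]) = sqrt(2.22e-11 x 0.04793) = 1.03e-6 M.
pOH = 5.99, so pH = 14.00 - 5.99 = 8.01.

8.01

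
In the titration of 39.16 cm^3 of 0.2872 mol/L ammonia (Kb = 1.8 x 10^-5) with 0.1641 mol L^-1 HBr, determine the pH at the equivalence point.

5.12

n(NH3) = 0.2872 x 0.03916 = 0.01125 mol; V(HBr) at equivalence = 0.01125/0.1641 = 0.06854 L.
At equivalence the base is fully converted to NH4+; total volume = 0.1077 L, so [NH4+] = 0.01125/0.1077 = 0.1044 M.
Ka(NH4+) = Kw/Kb = 1.0e-14 / 1.8 x 10^-5 = 5.56e-10.
[H^+] = sqrt(Ka x [NH4+]) = sqrt(5.56e-10 x 0.1044) = 7.62e-6 M.
pH = -log(7.62e-6) = 5.12.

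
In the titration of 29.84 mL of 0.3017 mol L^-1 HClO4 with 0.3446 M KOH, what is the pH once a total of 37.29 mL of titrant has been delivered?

12.76

n(acid) = 0.3017 x 0.02984 = 0.009003 mol; n(KOH) added = 0.3446 x 0.03729 = 0.01285 mol.
Base is in excess by 0.01285 - 0.009003 = 0.003847 mol in a total volume of 0.06713 L.
[OH^-] = 0.003847/0.06713 = 0.05731 M, so pOH = 1.24 and pH = 14.00 - 1.24 = 12.76.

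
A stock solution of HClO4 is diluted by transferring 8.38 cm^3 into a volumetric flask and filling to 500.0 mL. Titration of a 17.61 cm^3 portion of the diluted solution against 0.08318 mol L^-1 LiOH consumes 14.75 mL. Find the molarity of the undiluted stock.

n(LiOH) = 0.08318 x 0.01475 = 0.001227 mol.
n(HClO4) in the aliquot = 0.001227 mol.
[diluted HClO4] = 0.001227 / 0.01761 = 0.06967 M.
Dilution factor = 500.0/8.380 = 59.67, so [stock] = 0.06967 x 59.67 = 4.16 M.

4.16 M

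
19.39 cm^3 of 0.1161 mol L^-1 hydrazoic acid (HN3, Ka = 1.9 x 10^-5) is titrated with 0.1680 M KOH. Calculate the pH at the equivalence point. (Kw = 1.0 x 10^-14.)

8.78

n(HN3) = 0.1161 x 0.01939 = 0.002251 mol; V(KOH) at equivalence = 0.002251/0.1680 = 0.01340 L.
At equivalence all the acid is converted to N3-; total volume = 0.01939 + 0.01340 = 0.03279 L, so [N3-] = 0.002251/0.03279 = 0.06865 M.
Kb = Kw/Ka = 1.0e-14 / 1.9 x 10^-5 = 5.26e-10.
[OH^-] = sqrt(Kb x [N3-]) = sqrt(5.26e-10 x 0.06865) = 6.01e-6 M.
pOH = 5.22, so pH = 14.00 - 5.22 = 8.78.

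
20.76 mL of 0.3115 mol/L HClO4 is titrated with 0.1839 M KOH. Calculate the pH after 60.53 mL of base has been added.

n(acid) = 0.3115 x 0.02076 = 0.006467 mol; n(KOH) added = 0.1839 x 0.06053 = 0.01113 mol.
Base is in excess by 0.01113 - 0.006467 = 0.004665 mol in a total volume of 0.08129 L.
[OH^-] = 0.004665/0.08129 = 0.05738 M, so pOH = 1.24 and pH = 14.00 - 1.24 = 12.76.

12.76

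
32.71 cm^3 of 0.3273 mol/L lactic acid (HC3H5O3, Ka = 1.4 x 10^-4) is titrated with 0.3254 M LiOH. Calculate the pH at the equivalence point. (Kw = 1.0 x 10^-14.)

n(HC3H5O3) = 0.3273 x 0.03271 = 0.01071 mol; V(LiOH) at equivalence = 0.01071/0.3254 = 0.03290 L.
At equivalence all the acid is converted to C3H5O3-; total volume = 0.03271 + 0.03290 = 0.06561 L, so [C3H5O3-] = 0.01071/0.06561 = 0.1632 M.
Kb = Kw/Ka = 1.0e-14 / 1.4 x 10^-4 = 7.14e-11.
[OH^-] = sqrt(Kb x [C3H5O3-]) = sqrt(7.14e-11 x 0.1632) = 3.41e-6 M.
pOH = 5.47, so pH = 14.00 - 5.47 = 8.53.

8.53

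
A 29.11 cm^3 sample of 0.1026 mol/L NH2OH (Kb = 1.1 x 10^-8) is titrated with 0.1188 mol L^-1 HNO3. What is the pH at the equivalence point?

n(NH2OH) = 0.1026 x 0.02911 = 0.002987 mol; V(HNO3) at equivalence = 0.002987/0.1188 = 0.02514 L.
At equivalence the base is fully converted to NH3OH+; total volume = 0.05425 L, so [NH3OH+] = 0.002987/0.05425 = 0.05505 M.
Ka(NH3OH+) = Kw/Kb = 1.0e-14 / 1.1 x 10^-8 = 9.09e-7.
[H^+] = sqrt(Ka x [NH3OH+]) = sqrt(9.09e-7 x 0.05505) = 0.000224 M.
pH = -log(0.000224) = 3.65.

3.65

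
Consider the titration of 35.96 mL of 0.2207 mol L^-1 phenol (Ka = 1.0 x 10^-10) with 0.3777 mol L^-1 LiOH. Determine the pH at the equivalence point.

11.57

n(C6H5OH) = 0.2207 x 0.03596 = 0.007936 mol; V(LiOH) at equivalence = 0.007936/0.3777 = 0.02101 L.
At equivalence all the acid is converted to C6H5O-; total volume = 0.03596 + 0.02101 = 0.05697 L, so [C6H5O-] = 0.007936/0.05697 = 0.1393 M.
Kb = Kw/Ka = 1.0e-14 / 1.0 x 10^-10 = 0.000100.
[OH^-] = sqrt(Kb x [C6H5O-]) = sqrt(0.000100 x 0.1393) = 0.00373 M.
pOH = 2.43, so pH = 14.00 - 2.43 = 11.57.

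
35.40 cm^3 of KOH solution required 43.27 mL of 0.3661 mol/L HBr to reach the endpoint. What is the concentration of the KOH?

0.447 M

n(HBr) delivered = 0.3661 x 0.04327 = 0.01584 mol.
For a 1:1 reaction, n(KOH) = 0.01584 mol.
[KOH] = 0.01584 mol / 0.03540 L = 0.447 M.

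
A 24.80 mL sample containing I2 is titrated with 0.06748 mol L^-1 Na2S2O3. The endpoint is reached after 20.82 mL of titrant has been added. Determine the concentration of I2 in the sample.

0.0283 M

n(Na2S2O3) = 0.06748 x 0.02082 = 0.001405 mol.
From the balanced equation, 2 mol Na2S2O3 reacts with 1 mol I2, so n(I2) = 0.001405 x 1/2 = 0.0007025 mol.
[I2] = 0.0007025 / 0.02480 L = 0.0283 M.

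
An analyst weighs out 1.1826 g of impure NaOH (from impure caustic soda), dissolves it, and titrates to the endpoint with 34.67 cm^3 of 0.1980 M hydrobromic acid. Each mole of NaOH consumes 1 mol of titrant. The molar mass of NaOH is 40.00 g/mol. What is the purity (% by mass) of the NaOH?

n(HBr) = 0.1980 x 0.03467 = 0.006865 mol.
n(NaOH) = 0.006865 / 1 = 0.006865 mol.
mass of NaOH = 0.006865 x 40.00 = 0.2746 g.
% purity = 0.2746 / 1.1826 x 100 = 23.2%.

23.2%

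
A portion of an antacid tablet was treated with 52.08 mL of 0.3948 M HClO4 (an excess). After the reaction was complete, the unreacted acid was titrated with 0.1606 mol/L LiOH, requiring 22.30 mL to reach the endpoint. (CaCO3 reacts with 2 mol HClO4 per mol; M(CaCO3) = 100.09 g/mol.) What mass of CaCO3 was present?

0.850 g

Total n(HClO4) added = 0.3948 x 0.05208 = 0.02056 mol.
n(LiOH) used = 0.1606 x 0.02230 = 0.003581 mol, which equals the excess n(HClO4).
So n(HClO4) consumed by the sample = 0.02056 - 0.003581 = 0.01698 mol.
n(CaCO3) = 0.01698 / 2 = 0.008490 mol.
mass = 0.008490 mol x 100.09 g/mol = 0.850 g.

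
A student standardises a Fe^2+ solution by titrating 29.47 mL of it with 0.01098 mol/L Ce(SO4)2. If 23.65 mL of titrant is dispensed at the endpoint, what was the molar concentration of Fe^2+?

n(Ce(SO4)2) = 0.01098 x 0.02365 = 0.0002597 mol.
From the balanced equation, 1 mol Ce(SO4)2 reacts with 1 mol Fe^2+, so n(Fe^2+) = 0.0002597 x 1/1 = 0.0002597 mol.
[Fe^2+] = 0.0002597 / 0.02947 L = 0.00881 M.

0.00881 M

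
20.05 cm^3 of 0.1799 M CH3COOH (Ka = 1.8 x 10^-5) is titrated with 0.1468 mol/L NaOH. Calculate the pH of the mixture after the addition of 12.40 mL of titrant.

4.75

Initial n(CH3COOH) = 0.1799 x 0.02005 = 0.003607 mol.
n(NaOH) added = 0.1468 x 0.01240 = 0.001820 mol, converting that many moles of CH3COOH to CH3COO-.
Remaining n(CH3COOH) = 0.001787 mol; n(CH3COO-) = 0.001820 mol.
By Henderson-Hasselbalch, pH = pKa + log([A^-]/[HA]) = 4.74 + log(0.001820/0.001787) = 4.74 + (+0.01) = 4.75.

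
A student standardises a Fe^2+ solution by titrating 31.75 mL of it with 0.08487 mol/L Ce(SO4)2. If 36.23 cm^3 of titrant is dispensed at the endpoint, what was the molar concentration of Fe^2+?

0.0968 M

n(Ce(SO4)2) = 0.08487 x 0.03623 = 0.003075 mol.
From the balanced equation, 1 mol Ce(SO4)2 reacts with 1 mol Fe^2+, so n(Fe^2+) = 0.003075 x 1/1 = 0.003075 mol.
[Fe^2+] = 0.003075 / 0.03175 L = 0.0968 M.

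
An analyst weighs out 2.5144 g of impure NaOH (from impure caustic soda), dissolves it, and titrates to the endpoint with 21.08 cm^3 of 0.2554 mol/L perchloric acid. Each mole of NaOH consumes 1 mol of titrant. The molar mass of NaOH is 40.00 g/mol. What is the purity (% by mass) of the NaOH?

n(HClO4) = 0.2554 x 0.02108 = 0.005384 mol.
n(NaOH) = 0.005384 / 1 = 0.005384 mol.
mass of NaOH = 0.005384 x 40.00 = 0.2154 g.
% purity = 0.2154 / 2.5144 x 100 = 8.56%.

8.56%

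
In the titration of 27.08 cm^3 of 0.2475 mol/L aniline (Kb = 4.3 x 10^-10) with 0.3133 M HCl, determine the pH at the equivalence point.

2.75

n(C6H5NH2) = 0.2475 x 0.02708 = 0.006702 mol; V(HCl) at equivalence = 0.006702/0.3133 = 0.02139 L.
At equivalence the base is fully converted to C6H5NH3+; total volume = 0.04847 L, so [C6H5NH3+] = 0.006702/0.04847 = 0.1383 M.
Ka(C6H5NH3+) = Kw/Kb = 1.0e-14 / 4.3 x 10^-10 = 2.33e-5.
[H^+] = sqrt(Ka x [C6H5NH3+]) = sqrt(2.33e-5 x 0.1383) = 0.00179 M.
pH = -log(0.00179) = 2.75.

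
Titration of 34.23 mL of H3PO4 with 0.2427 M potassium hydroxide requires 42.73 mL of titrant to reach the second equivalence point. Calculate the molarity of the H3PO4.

n(KOH) = 0.2427 x 0.04273 = 0.01037 mol.
At the second equivalence point, 2 mol OH^- react per mol H3PO4, so n(H3PO4) = 0.01037 / 2 = 0.005185 mol.
[H3PO4] = 0.005185 / 0.03423 L = 0.151 M.

0.151 M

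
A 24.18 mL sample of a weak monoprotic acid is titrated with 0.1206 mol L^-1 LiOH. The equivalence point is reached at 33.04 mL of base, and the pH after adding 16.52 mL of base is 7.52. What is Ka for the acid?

3.0 x 10^-8

16.52 mL is half of the equivalence volume, so this is the half-equivalence point where [HA] = [A^-].
At half-equivalence pH = pKa, so pKa = 7.52.
Ka = 10^(-7.52) = 3.0 x 10^-8.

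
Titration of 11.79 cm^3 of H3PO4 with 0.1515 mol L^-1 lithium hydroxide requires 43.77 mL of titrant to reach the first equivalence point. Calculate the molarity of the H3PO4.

n(LiOH) = 0.1515 x 0.04377 = 0.006631 mol.
At the first equivalence point, 1 mol OH^- react per mol H3PO4, so n(H3PO4) = 0.006631 / 1 = 0.006631 mol.
[H3PO4] = 0.006631 / 0.01179 L = 0.562 M.

0.562 M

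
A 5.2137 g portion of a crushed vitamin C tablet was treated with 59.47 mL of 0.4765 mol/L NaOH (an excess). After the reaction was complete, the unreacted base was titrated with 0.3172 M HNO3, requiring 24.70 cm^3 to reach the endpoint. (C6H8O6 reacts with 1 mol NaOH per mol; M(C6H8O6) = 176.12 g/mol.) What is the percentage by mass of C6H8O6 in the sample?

69.3%

Total n(NaOH) added = 0.4765 x 0.05947 = 0.02834 mol.
n(HNO3) used = 0.3172 x 0.02470 = 0.007835 mol, which equals the excess n(NaOH).
So n(NaOH) consumed by the sample = 0.02834 - 0.007835 = 0.02050 mol.
n(C6H8O6) = 0.02050 / 1 = 0.02050 mol.
mass C6H8O6 = 0.02050 x 176.12 = 3.611 g, so %C6H8O6 = 3.611/5.2137 x 100 = 69.3%.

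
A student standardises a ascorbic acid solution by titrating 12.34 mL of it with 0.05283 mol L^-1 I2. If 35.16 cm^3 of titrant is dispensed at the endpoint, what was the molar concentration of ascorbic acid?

0.151 M

n(I2) = 0.05283 x 0.03516 = 0.001858 mol.
From the balanced equation, 1 mol I2 reacts with 1 mol ascorbic acid, so n(ascorbic acid) = 0.001858 x 1/1 = 0.001858 mol.
[ascorbic acid] = 0.001858 / 0.01234 L = 0.151 M.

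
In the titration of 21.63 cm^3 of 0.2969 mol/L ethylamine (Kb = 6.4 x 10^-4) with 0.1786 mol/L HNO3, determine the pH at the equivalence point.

n(C2H5NH2) = 0.2969 x 0.02163 = 0.006422 mol; V(HNO3) at equivalence = 0.006422/0.1786 = 0.03596 L.
At equivalence the base is fully converted to C2H5NH3+; total volume = 0.05759 L, so [C2H5NH3+] = 0.006422/0.05759 = 0.1115 M.
Ka(C2H5NH3+) = Kw/Kb = 1.0e-14 / 6.4 x 10^-4 = 1.56e-11.
[H^+] = sqrt(Ka x [C2H5NH3+]) = sqrt(1.56e-11 x 0.1115) = 1.32e-6 M.
pH = -log(1.32e-6) = 5.88.

5.88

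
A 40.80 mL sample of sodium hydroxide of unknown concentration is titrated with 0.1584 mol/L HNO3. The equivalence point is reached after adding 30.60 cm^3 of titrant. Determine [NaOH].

0.119 M

n(HNO3) delivered = 0.1584 x 0.03060 = 0.004847 mol.
For a 1:1 reaction, n(NaOH) = 0.004847 mol.
[NaOH] = 0.004847 mol / 0.04080 L = 0.119 M.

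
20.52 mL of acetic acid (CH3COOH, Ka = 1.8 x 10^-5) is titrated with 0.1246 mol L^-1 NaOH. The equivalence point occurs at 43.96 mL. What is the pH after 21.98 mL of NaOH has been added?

4.74

21.98 mL is exactly half the equivalence volume (43.96/2), i.e. the half-equivalence point.
There, n(HA) = n(A^-), so pH = pKa = -log(1.8 x 10^-5) = 4.74.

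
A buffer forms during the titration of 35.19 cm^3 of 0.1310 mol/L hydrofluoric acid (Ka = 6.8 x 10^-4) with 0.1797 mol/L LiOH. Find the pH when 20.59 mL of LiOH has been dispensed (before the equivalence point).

3.78

Initial n(HF) = 0.1310 x 0.03519 = 0.004610 mol.
n(LiOH) added = 0.1797 x 0.02059 = 0.003700 mol, converting that many moles of HF to F-.
Remaining n(HF) = 0.0009099 mol; n(F-) = 0.003700 mol.
By Henderson-Hasselbalch, pH = pKa + log([A^-]/[HA]) = 3.17 + log(0.003700/0.0009099) = 3.17 + (+0.61) = 3.78.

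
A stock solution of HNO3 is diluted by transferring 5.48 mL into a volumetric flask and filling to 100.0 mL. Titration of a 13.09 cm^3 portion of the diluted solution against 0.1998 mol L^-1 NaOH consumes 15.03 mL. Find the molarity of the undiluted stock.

n(NaOH) = 0.1998 x 0.01503 = 0.003003 mol.
n(HNO3) in the aliquot = 0.003003 mol.
[diluted HNO3] = 0.003003 / 0.01309 = 0.2294 M.
Dilution factor = 100.0/5.480 = 18.25, so [stock] = 0.2294 x 18.25 = 4.19 M.

4.19 M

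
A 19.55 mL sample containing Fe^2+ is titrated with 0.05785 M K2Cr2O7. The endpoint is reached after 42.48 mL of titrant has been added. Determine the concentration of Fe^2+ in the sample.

n(K2Cr2O7) = 0.05785 x 0.04248 = 0.002457 mol.
From the balanced equation, 1 mol K2Cr2O7 reacts with 6 mol Fe^2+, so n(Fe^2+) = 0.002457 x 6/1 = 0.01474 mol.
[Fe^2+] = 0.01474 / 0.01955 L = 0.754 M.

0.754 M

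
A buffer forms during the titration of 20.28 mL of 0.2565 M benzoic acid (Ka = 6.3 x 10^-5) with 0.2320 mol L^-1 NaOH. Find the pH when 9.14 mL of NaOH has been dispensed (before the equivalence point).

Initial n(C6H5COOH) = 0.2565 x 0.02028 = 0.005202 mol.
n(NaOH) added = 0.2320 x 0.009140 = 0.002120 mol, converting that many moles of C6H5COOH to C6H5COO-.
Remaining n(C6H5COOH) = 0.003081 mol; n(C6H5COO-) = 0.002120 mol.
By Henderson-Hasselbalch, pH = pKa + log([A^-]/[HA]) = 4.20 + log(0.002120/0.003081) = 4.20 + (-0.16) = 4.04.

4.04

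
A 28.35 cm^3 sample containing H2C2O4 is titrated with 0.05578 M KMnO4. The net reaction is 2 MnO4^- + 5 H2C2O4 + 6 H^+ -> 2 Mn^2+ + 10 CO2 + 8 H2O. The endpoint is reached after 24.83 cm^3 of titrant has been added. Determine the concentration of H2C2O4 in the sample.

0.122 M

n(KMnO4) = 0.05578 x 0.02483 = 0.001385 mol.
From the balanced equation, 2 mol KMnO4 reacts with 5 mol H2C2O4, so n(H2C2O4) = 0.001385 x 5/2 = 0.003463 mol.
[H2C2O4] = 0.003463 / 0.02835 L = 0.122 M.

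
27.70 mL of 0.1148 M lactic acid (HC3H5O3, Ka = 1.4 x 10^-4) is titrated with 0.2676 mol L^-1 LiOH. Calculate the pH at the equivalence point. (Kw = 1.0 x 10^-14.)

8.38

n(HC3H5O3) = 0.1148 x 0.02770 = 0.003180 mol; V(LiOH) at equivalence = 0.003180/0.2676 = 0.01188 L.
At equivalence all the acid is converted to C3H5O3-; total volume = 0.02770 + 0.01188 = 0.03958 L, so [C3H5O3-] = 0.003180/0.03958 = 0.08034 M.
Kb = Kw/Ka = 1.0e-14 / 1.4 x 10^-4 = 7.14e-11.
[OH^-] = sqrt(Kb x [C3H5O3-]) = sqrt(7.14e-11 x 0.08034) = 2.40e-6 M.
pOH = 5.62, so pH = 14.00 - 5.62 = 8.38.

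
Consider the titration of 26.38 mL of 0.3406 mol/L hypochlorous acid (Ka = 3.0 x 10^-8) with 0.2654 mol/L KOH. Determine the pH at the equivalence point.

10.35

n(HClO) = 0.3406 x 0.02638 = 0.008985 mol; V(KOH) at equivalence = 0.008985/0.2654 = 0.03385 L.
At equivalence all the acid is converted to ClO-; total volume = 0.02638 + 0.03385 = 0.06023 L, so [ClO-] = 0.008985/0.06023 = 0.1492 M.
Kb = Kw/Ka = 1.0e-14 / 3.0 x 10^-8 = 3.33e-7.
[OH^-] = sqrt(Kb x [ClO-]) = sqrt(3.33e-7 x 0.1492) = 0.000223 M.
pOH = 3.65, so pH = 14.00 - 3.65 = 10.35.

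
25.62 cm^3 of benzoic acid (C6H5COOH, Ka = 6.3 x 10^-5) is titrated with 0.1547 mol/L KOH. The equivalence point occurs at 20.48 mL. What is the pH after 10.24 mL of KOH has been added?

10.24 mL is exactly half the equivalence volume (20.48/2), i.e. the half-equivalence point.
There, n(HA) = n(A^-), so pH = pKa = -log(6.3 x 10^-5) = 4.20.

4.20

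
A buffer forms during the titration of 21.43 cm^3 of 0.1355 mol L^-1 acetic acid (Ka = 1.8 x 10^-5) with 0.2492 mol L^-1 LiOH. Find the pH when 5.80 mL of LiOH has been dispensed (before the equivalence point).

Initial n(CH3COOH) = 0.1355 x 0.02143 = 0.002904 mol.
n(LiOH) added = 0.2492 x 0.005800 = 0.001445 mol, converting that many moles of CH3COOH to CH3COO-.
Remaining n(CH3COOH) = 0.001458 mol; n(CH3COO-) = 0.001445 mol.
By Henderson-Hasselbalch, pH = pKa + log([A^-]/[HA]) = 4.74 + log(0.001445/0.001458) = 4.74 + (-0.00) = 4.74.

4.74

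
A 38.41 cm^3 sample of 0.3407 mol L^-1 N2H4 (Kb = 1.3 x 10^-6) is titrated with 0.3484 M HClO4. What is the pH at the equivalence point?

n(N2H4) = 0.3407 x 0.03841 = 0.01309 mol; V(HClO4) at equivalence = 0.01309/0.3484 = 0.03756 L.
At equivalence the base is fully converted to N2H5+; total volume = 0.07597 L, so [N2H5+] = 0.01309/0.07597 = 0.1723 M.
Ka(N2H5+) = Kw/Kb = 1.0e-14 / 1.3 x 10^-6 = 7.69e-9.
[H^+] = sqrt(Ka x [N2H5+]) = sqrt(7.69e-9 x 0.1723) = 3.64e-5 M.
pH = -log(3.64e-5) = 4.44.

4.44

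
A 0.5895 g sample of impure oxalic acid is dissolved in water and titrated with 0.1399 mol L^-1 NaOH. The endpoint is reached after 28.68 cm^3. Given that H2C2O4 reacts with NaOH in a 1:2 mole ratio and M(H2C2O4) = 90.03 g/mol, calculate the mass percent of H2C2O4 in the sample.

30.6%

n(NaOH) = 0.1399 x 0.02868 = 0.004012 mol.
n(H2C2O4) = 0.004012 / 2 = 0.002006 mol.
mass of H2C2O4 = 0.002006 x 90.03 = 0.1806 g.
% purity = 0.1806 / 0.5895 x 100 = 30.6%.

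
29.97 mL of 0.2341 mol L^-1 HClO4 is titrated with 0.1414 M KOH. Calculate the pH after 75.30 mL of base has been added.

12.54

n(acid) = 0.2341 x 0.02997 = 0.007016 mol; n(KOH) added = 0.1414 x 0.07530 = 0.01065 mol.
Base is in excess by 0.01065 - 0.007016 = 0.003631 mol in a total volume of 0.1053 L.
[OH^-] = 0.003631/0.1053 = 0.03450 M, so pOH = 1.46 and pH = 14.00 - 1.46 = 12.54.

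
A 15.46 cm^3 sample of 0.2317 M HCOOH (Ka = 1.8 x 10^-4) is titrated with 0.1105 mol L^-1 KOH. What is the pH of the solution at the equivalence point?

8.31

n(HCOOH) = 0.2317 x 0.01546 = 0.003582 mol; V(KOH) at equivalence = 0.003582/0.1105 = 0.03242 L.
At equivalence all the acid is converted to HCOO-; total volume = 0.01546 + 0.03242 = 0.04788 L, so [HCOO-] = 0.003582/0.04788 = 0.07482 M.
Kb = Kw/Ka = 1.0e-14 / 1.8 x 10^-4 = 5.56e-11.
[OH^-] = sqrt(Kb x [HCOO-]) = sqrt(5.56e-11 x 0.07482) = 2.04e-6 M.
pOH = 5.69, so pH = 14.00 - 5.69 = 8.31.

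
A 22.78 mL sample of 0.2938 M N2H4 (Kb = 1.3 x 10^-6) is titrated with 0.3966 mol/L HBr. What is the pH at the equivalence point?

n(N2H4) = 0.2938 x 0.02278 = 0.006693 mol; V(HBr) at equivalence = 0.006693/0.3966 = 0.01688 L.
At equivalence the base is fully converted to N2H5+; total volume = 0.03966 L, so [N2H5+] = 0.006693/0.03966 = 0.1688 M.
Ka(N2H5+) = Kw/Kb = 1.0e-14 / 1.3 x 10^-6 = 7.69e-9.
[H^+] = sqrt(Ka x [N2H5+]) = sqrt(7.69e-9 x 0.1688) = 3.60e-5 M.
pH = -log(3.60e-5) = 4.44.

4.44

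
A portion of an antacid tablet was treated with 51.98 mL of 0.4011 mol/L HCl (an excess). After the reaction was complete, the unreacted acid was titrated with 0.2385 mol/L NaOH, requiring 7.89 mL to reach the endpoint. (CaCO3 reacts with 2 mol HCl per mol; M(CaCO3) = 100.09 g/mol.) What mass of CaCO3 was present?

Total n(HCl) added = 0.4011 x 0.05198 = 0.02085 mol.
n(NaOH) used = 0.2385 x 0.007890 = 0.001882 mol, which equals the excess n(HCl).
So n(HCl) consumed by the sample = 0.02085 - 0.001882 = 0.01897 mol.
n(CaCO3) = 0.01897 / 2 = 0.009484 mol.
mass = 0.009484 mol x 100.09 g/mol = 0.949 g.

0.949 g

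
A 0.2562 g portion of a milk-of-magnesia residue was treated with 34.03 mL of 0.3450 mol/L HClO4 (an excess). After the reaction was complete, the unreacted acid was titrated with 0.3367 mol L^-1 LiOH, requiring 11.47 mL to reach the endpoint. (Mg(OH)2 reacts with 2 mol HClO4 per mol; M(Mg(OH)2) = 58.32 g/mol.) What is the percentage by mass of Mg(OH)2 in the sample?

89.7%

Total n(HClO4) added = 0.3450 x 0.03403 = 0.01174 mol.
n(LiOH) used = 0.3367 x 0.01147 = 0.003862 mol, which equals the excess n(HClO4).
So n(HClO4) consumed by the sample = 0.01174 - 0.003862 = 0.007878 mol.
n(Mg(OH)2) = 0.007878 / 2 = 0.003939 mol.
mass Mg(OH)2 = 0.003939 x 58.32 = 0.2297 g, so %Mg(OH)2 = 0.2297/0.2562 x 100 = 89.7%.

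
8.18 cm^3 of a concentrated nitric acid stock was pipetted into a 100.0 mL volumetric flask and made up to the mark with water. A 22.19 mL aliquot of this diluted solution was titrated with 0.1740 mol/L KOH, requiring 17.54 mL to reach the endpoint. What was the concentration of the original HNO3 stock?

1.68 M

n(KOH) = 0.1740 x 0.01754 = 0.003052 mol.
n(HNO3) in the aliquot = 0.003052 mol.
[diluted HNO3] = 0.003052 / 0.02219 = 0.1375 M.
Dilution factor = 100.0/8.180 = 12.22, so [stock] = 0.1375 x 12.22 = 1.68 M.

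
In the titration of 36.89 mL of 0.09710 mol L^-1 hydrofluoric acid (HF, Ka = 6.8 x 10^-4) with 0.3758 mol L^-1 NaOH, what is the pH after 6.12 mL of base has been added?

3.42

Initial n(HF) = 0.09710 x 0.03689 = 0.003582 mol.
n(NaOH) added = 0.3758 x 0.006120 = 0.002300 mol, converting that many moles of HF to F-.
Remaining n(HF) = 0.001282 mol; n(F-) = 0.002300 mol.
By Henderson-Hasselbalch, pH = pKa + log([A^-]/[HA]) = 3.17 + log(0.002300/0.001282) = 3.17 + (+0.25) = 3.42.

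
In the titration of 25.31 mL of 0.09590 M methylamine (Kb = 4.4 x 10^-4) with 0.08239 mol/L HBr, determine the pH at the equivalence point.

n(CH3NH2) = 0.09590 x 0.02531 = 0.002427 mol; V(HBr) at equivalence = 0.002427/0.08239 = 0.02946 L.
At equivalence the base is fully converted to CH3NH3+; total volume = 0.05477 L, so [CH3NH3+] = 0.002427/0.05477 = 0.04432 M.
Ka(CH3NH3+) = Kw/Kb = 1.0e-14 / 4.4 x 10^-4 = 2.27e-11.
[H^+] = sqrt(Ka x [CH3NH3+]) = sqrt(2.27e-11 x 0.04432) = 1.00e-6 M.
pH = -log(1.00e-6) = 6.00.

6.00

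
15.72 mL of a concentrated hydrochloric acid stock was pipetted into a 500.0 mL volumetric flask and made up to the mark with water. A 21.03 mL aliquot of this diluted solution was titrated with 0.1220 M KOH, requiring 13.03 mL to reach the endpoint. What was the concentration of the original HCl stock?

2.40 M

n(KOH) = 0.1220 x 0.01303 = 0.001590 mol.
n(HCl) in the aliquot = 0.001590 mol.
[diluted HCl] = 0.001590 / 0.02103 = 0.07559 M.
Dilution factor = 500.0/15.72 = 31.81, so [stock] = 0.07559 x 31.81 = 2.40 M.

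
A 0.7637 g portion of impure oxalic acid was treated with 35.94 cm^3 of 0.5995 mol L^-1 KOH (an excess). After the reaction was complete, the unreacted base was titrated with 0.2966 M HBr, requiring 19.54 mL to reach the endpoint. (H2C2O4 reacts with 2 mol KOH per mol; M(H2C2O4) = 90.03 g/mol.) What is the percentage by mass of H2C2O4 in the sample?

92.8%

Total n(KOH) added = 0.5995 x 0.03594 = 0.02155 mol.
n(HBr) used = 0.2966 x 0.01954 = 0.005796 mol, which equals the excess n(KOH).
So n(KOH) consumed by the sample = 0.02155 - 0.005796 = 0.01575 mol.
n(H2C2O4) = 0.01575 / 2 = 0.007875 mol.
mass H2C2O4 = 0.007875 x 90.03 = 0.7090 g, so %H2C2O4 = 0.7090/0.7637 x 100 = 92.8%.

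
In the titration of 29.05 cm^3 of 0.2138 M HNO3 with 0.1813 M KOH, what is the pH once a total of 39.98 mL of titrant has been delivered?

12.18

n(acid) = 0.2138 x 0.02905 = 0.006211 mol; n(KOH) added = 0.1813 x 0.03998 = 0.007248 mol.
Base is in excess by 0.007248 - 0.006211 = 0.001037 mol in a total volume of 0.06903 L.
[OH^-] = 0.001037/0.06903 = 0.01503 M, so pOH = 1.82 and pH = 14.00 - 1.82 = 12.18.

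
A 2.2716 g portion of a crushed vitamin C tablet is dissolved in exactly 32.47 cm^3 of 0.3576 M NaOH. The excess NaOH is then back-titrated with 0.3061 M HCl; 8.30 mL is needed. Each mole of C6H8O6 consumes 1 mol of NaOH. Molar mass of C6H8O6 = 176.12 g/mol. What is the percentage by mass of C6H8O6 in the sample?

70.3%

Total n(NaOH) added = 0.3576 x 0.03247 = 0.01161 mol.
n(HCl) used = 0.3061 x 0.008300 = 0.002541 mol, which equals the excess n(NaOH).
So n(NaOH) consumed by the sample = 0.01161 - 0.002541 = 0.009071 mol.
n(C6H8O6) = 0.009071 / 1 = 0.009071 mol.
mass C6H8O6 = 0.009071 x 176.12 = 1.598 g, so %C6H8O6 = 1.598/2.2716 x 100 = 70.3%.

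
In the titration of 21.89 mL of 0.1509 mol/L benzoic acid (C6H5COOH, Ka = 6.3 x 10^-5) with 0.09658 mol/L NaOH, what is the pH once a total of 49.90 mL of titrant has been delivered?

n(acid) = 0.1509 x 0.02189 = 0.003303 mol; n(NaOH) added = 0.09658 x 0.04990 = 0.004819 mol.
Base is in excess by 0.004819 - 0.003303 = 0.001516 mol in a total volume of 0.07179 L.
[OH^-] = 0.001516/0.07179 = 0.02112 M, so pOH = 1.68 and pH = 14.00 - 1.68 = 12.32.

12.32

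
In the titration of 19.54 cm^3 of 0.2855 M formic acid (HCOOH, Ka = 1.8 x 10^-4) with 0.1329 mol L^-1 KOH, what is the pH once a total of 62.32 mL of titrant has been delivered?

12.52

n(acid) = 0.2855 x 0.01954 = 0.005579 mol; n(KOH) added = 0.1329 x 0.06232 = 0.008282 mol.
Base is in excess by 0.008282 - 0.005579 = 0.002704 mol in a total volume of 0.08186 L.
[OH^-] = 0.002704/0.08186 = 0.03303 M, so pOH = 1.48 and pH = 14.00 - 1.48 = 12.52.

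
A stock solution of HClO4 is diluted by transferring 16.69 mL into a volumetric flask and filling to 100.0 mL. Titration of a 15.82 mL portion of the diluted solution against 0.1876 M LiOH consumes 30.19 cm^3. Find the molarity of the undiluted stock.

2.15 M

n(LiOH) = 0.1876 x 0.03019 = 0.005664 mol.
n(HClO4) in the aliquot = 0.005664 mol.
[diluted HClO4] = 0.005664 / 0.01582 = 0.3580 M.
Dilution factor = 100.0/16.69 = 5.992, so [stock] = 0.3580 x 5.992 = 2.15 M.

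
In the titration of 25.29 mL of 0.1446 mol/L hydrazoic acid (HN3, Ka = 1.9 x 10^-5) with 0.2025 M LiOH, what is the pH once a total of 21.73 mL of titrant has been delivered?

n(acid) = 0.1446 x 0.02529 = 0.003657 mol; n(LiOH) added = 0.2025 x 0.02173 = 0.004400 mol.
Base is in excess by 0.004400 - 0.003657 = 0.0007434 mol in a total volume of 0.04702 L.
[OH^-] = 0.0007434/0.04702 = 0.01581 M, so pOH = 1.80 and pH = 14.00 - 1.80 = 12.20.

12.20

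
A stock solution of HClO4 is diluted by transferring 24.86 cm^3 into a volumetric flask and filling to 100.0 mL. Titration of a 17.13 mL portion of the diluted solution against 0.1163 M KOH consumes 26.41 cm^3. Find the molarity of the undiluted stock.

0.721 M

n(KOH) = 0.1163 x 0.02641 = 0.003071 mol.
n(HClO4) in the aliquot = 0.003071 mol.
[diluted HClO4] = 0.003071 / 0.01713 = 0.1793 M.
Dilution factor = 100.0/24.86 = 4.023, so [stock] = 0.1793 x 4.023 = 0.721 M.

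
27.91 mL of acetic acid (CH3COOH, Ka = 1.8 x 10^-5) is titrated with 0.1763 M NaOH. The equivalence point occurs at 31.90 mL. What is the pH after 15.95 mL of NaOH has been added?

15.95 mL is exactly half the equivalence volume (31.90/2), i.e. the half-equivalence point.
There, n(HA) = n(A^-), so pH = pKa = -log(1.8 x 10^-5) = 4.74.

4.74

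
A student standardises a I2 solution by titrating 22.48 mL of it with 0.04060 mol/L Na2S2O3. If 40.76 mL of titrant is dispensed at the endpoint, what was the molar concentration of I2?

n(Na2S2O3) = 0.04060 x 0.04076 = 0.001655 mol.
From the balanced equation, 2 mol Na2S2O3 reacts with 1 mol I2, so n(I2) = 0.001655 x 1/2 = 0.0008274 mol.
[I2] = 0.0008274 / 0.02248 L = 0.0368 M.

0.0368 M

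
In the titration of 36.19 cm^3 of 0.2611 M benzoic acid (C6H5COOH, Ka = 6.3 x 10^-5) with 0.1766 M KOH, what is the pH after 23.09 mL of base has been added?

Initial n(C6H5COOH) = 0.2611 x 0.03619 = 0.009449 mol.
n(KOH) added = 0.1766 x 0.02309 = 0.004078 mol, converting that many moles of C6H5COOH to C6H5COO-.
Remaining n(C6H5COOH) = 0.005372 mol; n(C6H5COO-) = 0.004078 mol.
By Henderson-Hasselbalch, pH = pKa + log([A^-]/[HA]) = 4.20 + log(0.004078/0.005372) = 4.20 + (-0.12) = 4.08.

4.08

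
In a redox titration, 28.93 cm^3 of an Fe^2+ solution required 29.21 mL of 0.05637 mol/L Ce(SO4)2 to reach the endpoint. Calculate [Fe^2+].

0.0569 M

n(Ce(SO4)2) = 0.05637 x 0.02921 = 0.001647 mol.
From the balanced equation, 1 mol Ce(SO4)2 reacts with 1 mol Fe^2+, so n(Fe^2+) = 0.001647 x 1/1 = 0.001647 mol.
[Fe^2+] = 0.001647 / 0.02893 L = 0.0569 M.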